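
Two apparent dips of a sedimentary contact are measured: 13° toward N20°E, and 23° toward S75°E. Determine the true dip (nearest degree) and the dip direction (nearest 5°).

Each apparent-dip line lies in the plane. As unit vectors (x east, y north, z up), v₁ plunges 13°→N20°E and v₂ plunges 23°→S75°E.
Cross product v₁ × v₂ gives the pole to the plane: n ∝ (0.411, 0.070, 0.893).
tan δ = √(n_x²+n_y²)/n_z = 0.417/0.893, so δ = 25.0°.
The horizontal component of n points toward azimuth atan2(n_x, n_y) = 80°, the dip direction.

true dip 25°, dip direction 080°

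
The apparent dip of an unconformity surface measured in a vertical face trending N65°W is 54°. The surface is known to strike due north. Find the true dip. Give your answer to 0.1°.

β = acute angle between strike due north and section N65°W = 65°.
tan δ = tan α / sin β = tan 54° / sin 65° = 1.3764 / 0.9063 = 1.5187
δ = arctan(1.5187) = 56.64°

56.6°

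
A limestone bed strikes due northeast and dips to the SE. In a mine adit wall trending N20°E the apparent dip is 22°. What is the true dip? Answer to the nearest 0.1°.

43.7°

β = acute angle between strike due northeast and section N20°E = 25°.
tan δ = tan α / sin β = tan 22° / sin 25° = 0.4040 / 0.4226 = 0.9560
true dip = arctan 0.9560 = 43.71°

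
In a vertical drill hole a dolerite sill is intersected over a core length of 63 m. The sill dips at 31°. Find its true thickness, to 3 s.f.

54.0 m

True thickness t = h · cos(dip) = 63 × cos 31°
t = 63 × 0.8572 = 54.002 m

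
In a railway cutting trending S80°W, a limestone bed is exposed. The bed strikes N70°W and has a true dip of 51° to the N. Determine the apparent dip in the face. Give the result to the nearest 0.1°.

The strike is N70°W and the section trends S80°W; the acute angle between them is β = 30°.
tan α = tan 51° × sin 30° = 1.2349 × 0.5000 = 0.6174
apparent dip = arctan 0.6174 = 31.69°

31.7°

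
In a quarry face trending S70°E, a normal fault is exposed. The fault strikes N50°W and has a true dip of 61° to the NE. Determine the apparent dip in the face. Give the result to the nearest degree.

32°

The section lies 20° from the strike.
tan α = tan 61° × sin 20° = 1.8040 × 0.3420 = 0.6170
α = arctan(0.6170) = 31.68°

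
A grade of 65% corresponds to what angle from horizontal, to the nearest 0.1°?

tan θ = 65/100 = 0.6500
θ = arctan(0.6500) = 33.02°

33.0°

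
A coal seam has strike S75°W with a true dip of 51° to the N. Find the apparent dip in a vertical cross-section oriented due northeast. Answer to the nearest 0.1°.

31.7°

The strike is S75°W and the section trends due northeast; the acute angle between them is β = 30°.
tan(apparent dip) = tan 51° · sin 30° = 0.6174
α = arctan(0.6174) = 31.69°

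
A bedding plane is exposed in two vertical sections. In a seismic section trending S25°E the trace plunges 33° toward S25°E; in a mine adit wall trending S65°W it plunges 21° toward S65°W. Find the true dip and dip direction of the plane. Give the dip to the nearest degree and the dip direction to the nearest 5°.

Each apparent-dip line lies in the plane. As unit vectors (x east, y north, z up), v₁ plunges 33°→S25°E and v₂ plunges 21°→S65°W.
The plane normal is n = v₁ × v₂ ∝ (-0.058, -0.588, 0.783).
True dip = arccos(n_z / |n|) = arccos(0.7983) = 37.0°.
The horizontal component of n points toward azimuth atan2(n_x, n_y) = 186°, the dip direction.

true dip 37°, dip direction 185°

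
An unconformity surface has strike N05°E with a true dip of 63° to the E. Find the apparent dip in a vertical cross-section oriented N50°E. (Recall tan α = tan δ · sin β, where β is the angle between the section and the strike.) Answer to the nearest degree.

The section lies 45° from the strike.
tan(apparent dip) = tan 63° · sin 45° = 1.3878
α = arctan(1.3878) = 54.22°

54°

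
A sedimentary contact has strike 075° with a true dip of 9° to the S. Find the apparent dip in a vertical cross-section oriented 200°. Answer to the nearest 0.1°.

7.4°

The section lies 55° from the strike.
tan α = tan 9° × sin 55° = 0.1584 × 0.8192 = 0.1297
α = arctan(0.1297) = 7.39°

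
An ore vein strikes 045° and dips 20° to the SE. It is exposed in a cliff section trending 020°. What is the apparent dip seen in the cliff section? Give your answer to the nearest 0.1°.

8.7°

The strike is 045° and the section trends 020°; the acute angle between them is β = 25°.
tan(apparent dip) = tan 20° · sin 25° = 0.1538
apparent dip = arctan 0.1538 = 8.74°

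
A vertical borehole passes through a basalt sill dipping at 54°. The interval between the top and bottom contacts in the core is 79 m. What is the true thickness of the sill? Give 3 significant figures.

46.4 m

True thickness t = h · cos(dip) = 79 × cos 54°
t = 79 × 0.5878 = 46.435 m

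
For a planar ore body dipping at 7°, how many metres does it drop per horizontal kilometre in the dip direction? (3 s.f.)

123 m

drop per km = 1000 × tan 7° = 1000 × 0.1228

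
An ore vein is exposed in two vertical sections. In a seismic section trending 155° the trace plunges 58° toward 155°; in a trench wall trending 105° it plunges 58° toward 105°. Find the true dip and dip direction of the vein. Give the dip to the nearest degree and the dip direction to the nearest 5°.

Represent each trace as a vector plunging at its apparent dip toward its trend (east-north-up frame): v₁ = (0.224, -0.480, -0.848), v₂ = (0.512, -0.137, -0.848).
The plane normal is n = v₁ × v₂ ∝ (0.291, -0.244, 0.215).
Dip δ = arctan(|n_h|/n_z) = arctan(0.380/0.215) = 60.5°.
Dip direction = atan2(0.291, -0.244) = 130° (azimuth of n's horizontal projection).

true dip 60°, dip direction 130°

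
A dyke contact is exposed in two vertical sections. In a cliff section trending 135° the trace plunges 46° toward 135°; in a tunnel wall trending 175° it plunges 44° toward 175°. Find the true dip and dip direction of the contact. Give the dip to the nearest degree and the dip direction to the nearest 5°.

true dip 47°, dip direction 150°

Represent each trace as a vector plunging at its apparent dip toward its trend (east-north-up frame): v₁ = (0.491, -0.491, -0.719), v₂ = (0.063, -0.717, -0.695).
n = v₁ × v₂ = (0.174, -0.296, 0.321) (taken with n_z > 0).
tan δ = √(n_x²+n_y²)/n_z = 0.344/0.321, so δ = 46.9°.
Dip direction = azimuth of (n_x, n_y) = atan2(0.174, -0.296) = 150°.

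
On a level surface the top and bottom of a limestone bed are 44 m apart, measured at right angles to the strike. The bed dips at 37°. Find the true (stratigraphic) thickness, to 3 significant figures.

26.5 m

True thickness t = w · sin(dip) = 44 × sin 37°
t = 44 × 0.6018 = 26.480 m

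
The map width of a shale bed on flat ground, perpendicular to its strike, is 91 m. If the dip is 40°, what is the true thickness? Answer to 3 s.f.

True thickness t = w · sin(dip) = 91 × sin 40°
t = 91 × 0.6428 = 58.494 m

58.5 m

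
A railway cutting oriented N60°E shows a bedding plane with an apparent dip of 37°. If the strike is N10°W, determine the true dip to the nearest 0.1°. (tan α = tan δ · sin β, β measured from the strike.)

38.7°

The section is 70° from the strike.
tan δ = tan α / sin β = tan 37° / sin 70° = 0.7536 / 0.9397 = 0.8019
δ = arctan(0.8019) = 38.73°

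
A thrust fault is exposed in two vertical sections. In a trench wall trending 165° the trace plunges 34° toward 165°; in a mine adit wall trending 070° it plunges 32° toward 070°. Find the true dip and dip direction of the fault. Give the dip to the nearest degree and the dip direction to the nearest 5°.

The two traces are lines in the plane: v₁ = (sin 165°·cos 34°, cos 165°·cos 34°, −sin 34°), v₂ = (sin 70°·cos 32°, cos 70°·cos 32°, −sin 32°).
n = v₁ × v₂ = (0.587, -0.332, 0.700) (taken with n_z > 0).
True dip = arccos(n_z / |n|) = arccos(0.7206) = 43.9°.
Dip direction = atan2(0.587, -0.332) = 120° (azimuth of n's horizontal projection).

true dip 44°, dip direction 120°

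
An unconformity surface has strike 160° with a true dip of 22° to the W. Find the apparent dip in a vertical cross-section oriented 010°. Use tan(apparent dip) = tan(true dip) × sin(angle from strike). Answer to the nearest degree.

Angle between strike (160°) and section (010°): β = 30°.
tan(apparent dip) = tan 22° · sin 30° = 0.2020
α = arctan(0.2020) = 11.42°

11°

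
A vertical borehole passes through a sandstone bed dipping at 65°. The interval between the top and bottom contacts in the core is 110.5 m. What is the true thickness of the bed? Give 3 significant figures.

True thickness t = h · cos(dip) = 110.5 × cos 65°
t = 110.5 × 0.4226 = 46.699 m

46.7 m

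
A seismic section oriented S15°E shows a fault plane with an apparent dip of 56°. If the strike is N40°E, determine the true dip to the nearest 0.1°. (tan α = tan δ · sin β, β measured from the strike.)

61.1°

β = acute angle between strike N40°E and section S15°E = 55°.
tan δ = tan α / sin β = tan 56° / sin 55° = 1.4826 / 0.8192 = 1.8099
δ = arctan(1.8099) = 61.08°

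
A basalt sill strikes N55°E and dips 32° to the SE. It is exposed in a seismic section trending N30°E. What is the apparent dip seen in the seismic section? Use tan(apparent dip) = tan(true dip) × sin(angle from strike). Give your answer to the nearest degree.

15°

The strike is N55°E and the section trends N30°E; the acute angle between them is β = 25°.
tan α = tan 32° × sin 25° = 0.6249 × 0.4226 = 0.2641
apparent dip = arctan 0.2641 = 14.79°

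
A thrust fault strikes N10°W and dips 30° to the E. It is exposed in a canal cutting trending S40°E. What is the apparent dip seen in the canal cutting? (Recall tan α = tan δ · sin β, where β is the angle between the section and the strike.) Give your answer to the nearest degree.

16°

The strike is N10°W and the section trends S40°E; the acute angle between them is β = 30°.
tan α = tan 30° × sin 30° = 0.5774 × 0.5000 = 0.2887
α = arctan(0.2887) = 16.10°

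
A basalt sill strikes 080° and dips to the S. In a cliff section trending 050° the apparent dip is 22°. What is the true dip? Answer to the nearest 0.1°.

β = acute angle between strike 080° and section 050° = 30°.
tan δ = tan α / sin β = tan 22° / sin 30° = 0.4040 / 0.5000 = 0.8081
δ = arctan(0.8081) = 38.94°

38.9°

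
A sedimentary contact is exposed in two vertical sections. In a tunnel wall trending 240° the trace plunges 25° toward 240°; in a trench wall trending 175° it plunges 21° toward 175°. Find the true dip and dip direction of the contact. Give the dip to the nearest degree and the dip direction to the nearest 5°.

Represent each trace as a vector plunging at its apparent dip toward its trend (east-north-up frame): v₁ = (-0.785, -0.453, -0.423), v₂ = (0.081, -0.930, -0.358).
Cross product v₁ × v₂ gives the pole to the plane: n ∝ (-0.231, -0.316, 0.767).
True dip = arccos(n_z / |n|) = arccos(0.8909) = 27.0°.
The horizontal component of n points toward azimuth atan2(n_x, n_y) = 216°, the dip direction.

true dip 27°, dip direction 215°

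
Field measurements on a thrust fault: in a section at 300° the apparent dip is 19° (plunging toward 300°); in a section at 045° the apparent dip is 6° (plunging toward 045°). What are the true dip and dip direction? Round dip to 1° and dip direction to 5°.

Each apparent-dip line lies in the plane. As unit vectors (x east, y north, z up), v₁ plunges 19°→300° and v₂ plunges 6°→045°.
Cross product v₁ × v₂ gives the pole to the plane: n ∝ (-0.180, 0.315, 0.908).
tan δ = √(n_x²+n_y²)/n_z = 0.362/0.908, so δ = 21.7°.
Dip direction = atan2(-0.180, 0.315) = 330° (azimuth of n's horizontal projection).

true dip 22°, dip direction 330°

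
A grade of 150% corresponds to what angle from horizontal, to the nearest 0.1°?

tan θ = 150/100 = 1.5000
θ = arctan(1.5000) = 56.31°

56.3°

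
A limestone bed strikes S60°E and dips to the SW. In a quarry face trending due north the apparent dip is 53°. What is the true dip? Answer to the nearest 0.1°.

56.9°

The section is 60° from the strike.
tan(true dip) = tan 53° / sin 60° = 1.5323
true dip = arctan 1.5323 = 56.87°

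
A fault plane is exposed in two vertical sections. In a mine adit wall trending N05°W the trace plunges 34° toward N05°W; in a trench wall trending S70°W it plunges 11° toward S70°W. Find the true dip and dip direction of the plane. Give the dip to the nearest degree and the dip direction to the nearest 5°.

true dip 38°, dip direction 325°

The two traces are lines in the plane: v₁ = (sin 355°·cos 34°, cos 355°·cos 34°, −sin 34°), v₂ = (sin 250°·cos 11°, cos 250°·cos 11°, −sin 11°).
n = v₁ × v₂ = (-0.345, 0.502, 0.786) (taken with n_z > 0).
tan δ = √(n_x²+n_y²)/n_z = 0.609/0.786, so δ = 37.8°.
The horizontal component of n points toward azimuth atan2(n_x, n_y) = 325°, the dip direction.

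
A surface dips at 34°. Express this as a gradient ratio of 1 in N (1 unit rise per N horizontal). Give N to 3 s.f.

1 : N means tan θ = 1/N, so N = 1/tan 34° = 1/0.6745

1 in 1.48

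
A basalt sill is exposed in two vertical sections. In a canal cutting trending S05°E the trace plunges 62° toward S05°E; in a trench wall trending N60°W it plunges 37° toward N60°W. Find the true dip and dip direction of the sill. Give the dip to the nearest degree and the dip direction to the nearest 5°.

The two traces are lines in the plane: v₁ = (sin 175°·cos 62°, cos 175°·cos 62°, −sin 62°), v₂ = (sin 300°·cos 37°, cos 300°·cos 37°, −sin 37°).
Cross product v₁ × v₂ gives the pole to the plane: n ∝ (-0.634, -0.635, 0.307).
True dip = arccos(n_z / |n|) = arccos(0.3238) = 71.1°.
The horizontal component of n points toward azimuth atan2(n_x, n_y) = 225°, the dip direction.

true dip 71°, dip direction 225°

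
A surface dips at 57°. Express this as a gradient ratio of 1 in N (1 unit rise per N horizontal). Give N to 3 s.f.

1 : N means tan θ = 1/N, so N = 1/tan 57° = 1/1.5399

1 in 0.649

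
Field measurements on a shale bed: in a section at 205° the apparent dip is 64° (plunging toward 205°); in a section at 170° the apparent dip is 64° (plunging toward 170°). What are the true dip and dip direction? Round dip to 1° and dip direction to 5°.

Represent each trace as a vector plunging at its apparent dip toward its trend (east-north-up frame): v₁ = (-0.185, -0.397, -0.899), v₂ = (0.076, -0.432, -0.899).
n = v₁ × v₂ = (-0.031, -0.235, 0.110) (taken with n_z > 0).
Dip δ = arctan(|n_h|/n_z) = arctan(0.237/0.110) = 65.1°.
Dip direction = azimuth of (n_x, n_y) = atan2(-0.031, -0.235) = 188°.

true dip 65°, dip direction 190°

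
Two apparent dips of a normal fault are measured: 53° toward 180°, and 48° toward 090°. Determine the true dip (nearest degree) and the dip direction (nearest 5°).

Represent each trace as a vector plunging at its apparent dip toward its trend (east-north-up frame): v₁ = (0.000, -0.602, -0.799), v₂ = (0.669, 0.000, -0.743).
The plane normal is n = v₁ × v₂ ∝ (0.447, -0.534, 0.403).
True dip = arccos(n_z / |n|) = arccos(0.5003) = 60.0°.
Dip direction = azimuth of (n_x, n_y) = atan2(0.447, -0.534) = 140°.

true dip 60°, dip direction 140°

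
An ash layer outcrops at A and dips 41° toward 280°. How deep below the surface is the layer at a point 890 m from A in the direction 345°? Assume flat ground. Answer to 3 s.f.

The hole lies 65° from the dip direction, so the down-dip offset is 890 × cos 65° = 376.13 m.
Depth = down-dip offset × tan(dip) = 376.13 × tan 41° = 376.13 × 0.8693
Depth = 326.97 m

327 m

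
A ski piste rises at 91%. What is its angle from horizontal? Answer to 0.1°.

42.3°

tan θ = 91/100 = 0.9100
θ = arctan(0.9100) = 42.30°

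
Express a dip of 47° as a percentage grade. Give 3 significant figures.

107%

grade % = 100 × tan 47° = 100 × 1.0724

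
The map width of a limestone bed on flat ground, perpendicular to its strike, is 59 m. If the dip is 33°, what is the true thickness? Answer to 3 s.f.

True thickness t = w · sin(dip) = 59 × sin 33°
t = 59 × 0.5446 = 32.134 m

32.1 m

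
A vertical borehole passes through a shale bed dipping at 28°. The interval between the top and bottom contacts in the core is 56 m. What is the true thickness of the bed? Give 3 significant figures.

True thickness t = h · cos(dip) = 56 × cos 28°
t = 56 × 0.8829 = 49.445 m

49.4 m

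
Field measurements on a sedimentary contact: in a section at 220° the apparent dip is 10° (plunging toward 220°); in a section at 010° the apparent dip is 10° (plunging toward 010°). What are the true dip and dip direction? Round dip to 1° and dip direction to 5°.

true dip 34°, dip direction 295°

Each apparent-dip line lies in the plane. As unit vectors (x east, y north, z up), v₁ plunges 10°→220° and v₂ plunges 10°→010°.
n = v₁ × v₂ = (-0.299, 0.140, 0.485) (taken with n_z > 0).
True dip = arccos(n_z / |n|) = arccos(0.8264) = 34.3°.
The horizontal component of n points toward azimuth atan2(n_x, n_y) = 295°, the dip direction.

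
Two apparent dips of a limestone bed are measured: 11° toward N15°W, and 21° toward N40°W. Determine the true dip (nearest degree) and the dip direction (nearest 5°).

Represent each trace as a vector plunging at its apparent dip toward its trend (east-north-up frame): v₁ = (-0.254, 0.948, -0.191), v₂ = (-0.600, 0.715, -0.358).
n = v₁ × v₂ = (-0.203, 0.023, 0.387) (taken with n_z > 0).
tan δ = √(n_x²+n_y²)/n_z = 0.205/0.387, so δ = 27.9°.
Dip direction = atan2(-0.203, 0.023) = 277° (azimuth of n's horizontal projection).

true dip 28°, dip direction 275°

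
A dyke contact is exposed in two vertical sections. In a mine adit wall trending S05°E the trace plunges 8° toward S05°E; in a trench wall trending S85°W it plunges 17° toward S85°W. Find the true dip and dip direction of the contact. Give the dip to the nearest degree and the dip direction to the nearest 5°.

Represent each trace as a vector plunging at its apparent dip toward its trend (east-north-up frame): v₁ = (0.086, -0.986, -0.139), v₂ = (-0.953, -0.083, -0.292).
n = v₁ × v₂ = (-0.277, -0.158, 0.947) (taken with n_z > 0).
tan δ = √(n_x²+n_y²)/n_z = 0.319/0.947, so δ = 18.6°.
Dip direction = azimuth of (n_x, n_y) = atan2(-0.277, -0.158) = 240°.

true dip 19°, dip direction 240°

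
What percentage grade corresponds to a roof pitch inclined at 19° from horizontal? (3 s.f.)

34.4%

grade % = 100 × tan 19° = 100 × 0.3443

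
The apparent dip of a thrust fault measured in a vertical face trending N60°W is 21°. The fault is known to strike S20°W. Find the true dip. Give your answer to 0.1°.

The section is 80° from the strike.
tan δ = tan α / sin β = tan 21° / sin 80° = 0.3839 / 0.9848 = 0.3898
true dip = arctan 0.3898 = 21.30°

21.3°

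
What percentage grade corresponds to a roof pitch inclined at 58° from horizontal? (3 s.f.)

grade % = 100 × tan 58° = 100 × 1.6003

160%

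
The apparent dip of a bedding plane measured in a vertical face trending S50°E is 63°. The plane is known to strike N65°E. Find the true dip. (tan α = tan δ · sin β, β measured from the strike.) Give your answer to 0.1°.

The section is 65° from the strike.
tan δ = tan α / sin β = tan 63° / sin 65° = 1.9626 / 0.9063 = 2.1655
δ = arctan(2.1655) = 65.21°

65.2°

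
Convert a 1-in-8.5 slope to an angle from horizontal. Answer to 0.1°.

6.7°

tan θ = 1/8.5 = 0.1176
θ = arctan(0.1176) = 6.71°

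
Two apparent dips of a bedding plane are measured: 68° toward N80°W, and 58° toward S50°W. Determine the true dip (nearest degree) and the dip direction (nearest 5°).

true dip 68°, dip direction 280°

Each apparent-dip line lies in the plane. As unit vectors (x east, y north, z up), v₁ plunges 68°→N80°W and v₂ plunges 58°→S50°W.
n = v₁ × v₂ = (-0.371, 0.064, 0.152) (taken with n_z > 0).
True dip = arccos(n_z / |n|) = arccos(0.3746) = 68.0°.
Dip direction = azimuth of (n_x, n_y) = atan2(-0.371, 0.064) = 280°.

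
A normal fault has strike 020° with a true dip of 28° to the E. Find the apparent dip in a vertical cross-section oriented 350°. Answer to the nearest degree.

Angle between strike (020°) and section (350°): β = 30°.
tan α = tan 28° × sin 30° = 0.5317 × 0.5000 = 0.2659
apparent dip = arctan 0.2659 = 14.89°

15°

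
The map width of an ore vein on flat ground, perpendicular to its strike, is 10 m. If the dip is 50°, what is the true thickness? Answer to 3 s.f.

7.66 m

True thickness t = w · sin(dip) = 10 × sin 50°
t = 10 × 0.7660 = 7.660 m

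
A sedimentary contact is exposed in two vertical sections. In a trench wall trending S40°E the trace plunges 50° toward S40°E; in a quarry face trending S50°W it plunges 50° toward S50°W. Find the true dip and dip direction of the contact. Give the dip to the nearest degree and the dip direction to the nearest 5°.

Represent each trace as a vector plunging at its apparent dip toward its trend (east-north-up frame): v₁ = (0.413, -0.492, -0.766), v₂ = (-0.492, -0.413, -0.766).
n = v₁ × v₂ = (-0.061, -0.694, 0.413) (taken with n_z > 0).
tan δ = √(n_x²+n_y²)/n_z = 0.696/0.413, so δ = 59.3°.
Dip direction = azimuth of (n_x, n_y) = atan2(-0.061, -0.694) = 185°.

true dip 59°, dip direction 185°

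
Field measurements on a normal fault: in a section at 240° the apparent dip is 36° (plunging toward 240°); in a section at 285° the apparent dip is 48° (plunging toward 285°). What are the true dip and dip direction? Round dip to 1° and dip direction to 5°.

true dip 48°, dip direction 290°

The two traces are lines in the plane: v₁ = (sin 240°·cos 36°, cos 240°·cos 36°, −sin 36°), v₂ = (sin 285°·cos 48°, cos 285°·cos 48°, −sin 48°).
Cross product v₁ × v₂ gives the pole to the plane: n ∝ (-0.402, 0.141, 0.383).
Dip δ = arctan(|n_h|/n_z) = arctan(0.426/0.383) = 48.1°.
Dip direction = azimuth of (n_x, n_y) = atan2(-0.402, 0.141) = 289°.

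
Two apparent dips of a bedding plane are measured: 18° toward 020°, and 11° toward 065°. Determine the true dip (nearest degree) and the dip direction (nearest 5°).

Represent each trace as a vector plunging at its apparent dip toward its trend (east-north-up frame): v₁ = (0.325, 0.894, -0.309), v₂ = (0.890, 0.415, -0.191).
Cross product v₁ × v₂ gives the pole to the plane: n ∝ (0.042, 0.213, 0.660).
Dip δ = arctan(|n_h|/n_z) = arctan(0.217/0.660) = 18.2°.
Dip direction = azimuth of (n_x, n_y) = atan2(0.042, 0.213) = 11°.

true dip 18°, dip direction 010°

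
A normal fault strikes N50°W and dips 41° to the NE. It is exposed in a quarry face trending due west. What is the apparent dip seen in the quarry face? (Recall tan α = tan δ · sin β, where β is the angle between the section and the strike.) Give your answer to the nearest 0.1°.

The section lies 40° from the strike.
tan(apparent dip) = tan 41° · sin 40° = 0.5588
apparent dip = arctan 0.5588 = 29.20°

29.2°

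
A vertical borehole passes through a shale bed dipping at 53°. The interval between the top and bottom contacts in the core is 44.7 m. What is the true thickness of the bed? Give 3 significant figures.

26.9 m

True thickness t = h · cos(dip) = 44.7 × cos 53°
t = 44.7 × 0.6018 = 26.901 m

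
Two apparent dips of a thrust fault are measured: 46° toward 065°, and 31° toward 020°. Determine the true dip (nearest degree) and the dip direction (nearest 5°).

The two traces are lines in the plane: v₁ = (sin 65°·cos 46°, cos 65°·cos 46°, −sin 46°), v₂ = (sin 20°·cos 31°, cos 20°·cos 31°, −sin 31°).
The plane normal is n = v₁ × v₂ ∝ (0.428, 0.113, 0.421).
Dip δ = arctan(|n_h|/n_z) = arctan(0.443/0.421) = 46.5°.
Dip direction = atan2(0.428, 0.113) = 75° (azimuth of n's horizontal projection).

true dip 46°, dip direction 075°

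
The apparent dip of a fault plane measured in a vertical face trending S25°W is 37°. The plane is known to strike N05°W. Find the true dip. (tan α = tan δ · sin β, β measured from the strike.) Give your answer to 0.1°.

56.4°

The section is 30° from the strike.
tan δ = tan α / sin β = tan 37° / sin 30° = 0.7536 / 0.5000 = 1.5071
true dip = arctan 1.5071 = 56.43°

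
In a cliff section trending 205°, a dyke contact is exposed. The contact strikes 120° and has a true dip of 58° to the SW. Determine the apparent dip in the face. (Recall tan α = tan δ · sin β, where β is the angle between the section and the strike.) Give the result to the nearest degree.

58°

The section lies 85° from the strike.
tan(apparent dip) = tan 58° · sin 85° = 1.5942
α = arctan(1.5942) = 57.90°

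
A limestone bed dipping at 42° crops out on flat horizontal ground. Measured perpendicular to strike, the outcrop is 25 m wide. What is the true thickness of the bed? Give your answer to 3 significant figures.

True thickness t = w · sin(dip) = 25 × sin 42°
t = 25 × 0.6691 = 16.728 m

16.7 m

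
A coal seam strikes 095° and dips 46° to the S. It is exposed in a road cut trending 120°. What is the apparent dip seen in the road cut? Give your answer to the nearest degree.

The strike is 095° and the section trends 120°; the acute angle between them is β = 25°.
tan α = tan 46° × sin 25° = 1.0355 × 0.4226 = 0.4376
α = arctan(0.4376) = 23.64°

24°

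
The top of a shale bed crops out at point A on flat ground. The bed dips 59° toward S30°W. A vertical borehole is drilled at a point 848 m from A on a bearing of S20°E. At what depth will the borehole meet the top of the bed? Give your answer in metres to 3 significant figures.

907 m

The hole lies 50° from the dip direction, so the down-dip offset is 848 × cos 50° = 545.08 m.
Depth = down-dip offset × tan(dip) = 545.08 × tan 59° = 545.08 × 1.6643
Depth = 907.17 m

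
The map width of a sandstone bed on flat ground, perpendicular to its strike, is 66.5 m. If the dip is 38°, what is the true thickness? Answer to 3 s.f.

True thickness t = w · sin(dip) = 66.5 × sin 38°
t = 66.5 × 0.6157 = 40.941 m

40.9 m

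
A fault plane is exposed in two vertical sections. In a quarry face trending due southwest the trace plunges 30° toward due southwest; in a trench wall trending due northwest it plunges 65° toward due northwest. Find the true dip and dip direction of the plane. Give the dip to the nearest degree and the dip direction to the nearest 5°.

true dip 66°, dip direction 300°

The two traces are lines in the plane: v₁ = (sin 225°·cos 30°, cos 225°·cos 30°, −sin 30°), v₂ = (sin 315°·cos 65°, cos 315°·cos 65°, −sin 65°).
The plane normal is n = v₁ × v₂ ∝ (-0.704, 0.406, 0.366).
Dip δ = arctan(|n_h|/n_z) = arctan(0.813/0.366) = 65.8°.
The horizontal component of n points toward azimuth atan2(n_x, n_y) = 300°, the dip direction.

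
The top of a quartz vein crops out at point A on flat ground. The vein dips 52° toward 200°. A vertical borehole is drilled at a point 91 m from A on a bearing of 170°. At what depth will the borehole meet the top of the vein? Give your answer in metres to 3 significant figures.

The hole lies 30° from the dip direction, so the down-dip offset is 91 × cos 30° = 78.81 m.
Depth = down-dip offset × tan(dip) = 78.81 × tan 52° = 78.81 × 1.2799
Depth = 100.87 m

101 m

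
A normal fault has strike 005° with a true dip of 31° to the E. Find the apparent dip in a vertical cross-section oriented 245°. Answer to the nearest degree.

The strike is 005° and the section trends 245°; the acute angle between them is β = 60°.
tan(apparent dip) = tan 31° · sin 60° = 0.5204
α = arctan(0.5204) = 27.49°

27°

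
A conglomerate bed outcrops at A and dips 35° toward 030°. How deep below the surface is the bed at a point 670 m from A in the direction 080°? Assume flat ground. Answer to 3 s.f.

The hole lies 50° from the dip direction, so the down-dip offset is 670 × cos 50° = 430.67 m.
Depth = down-dip offset × tan(dip) = 430.67 × tan 35° = 430.67 × 0.7002
Depth = 301.56 m

302 m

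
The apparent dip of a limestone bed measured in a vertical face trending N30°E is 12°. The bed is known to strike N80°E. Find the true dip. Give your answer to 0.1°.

15.5°

β = acute angle between strike N80°E and section N30°E = 50°.
tan δ = tan α / sin β = tan 12° / sin 50° = 0.2126 / 0.7660 = 0.2775
δ = arctan(0.2775) = 15.51°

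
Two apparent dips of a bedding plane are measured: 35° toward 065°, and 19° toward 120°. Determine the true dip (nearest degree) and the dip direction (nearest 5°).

The two traces are lines in the plane: v₁ = (sin 65°·cos 35°, cos 65°·cos 35°, −sin 35°), v₂ = (sin 120°·cos 19°, cos 120°·cos 19°, −sin 19°).
The plane normal is n = v₁ × v₂ ∝ (0.384, 0.228, 0.634).
Dip δ = arctan(|n_h|/n_z) = arctan(0.446/0.634) = 35.1°.
The horizontal component of n points toward azimuth atan2(n_x, n_y) = 59°, the dip direction.

true dip 35°, dip direction 060°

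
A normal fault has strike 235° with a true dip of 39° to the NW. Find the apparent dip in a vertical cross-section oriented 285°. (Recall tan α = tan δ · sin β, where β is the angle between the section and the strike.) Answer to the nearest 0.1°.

The strike is 235° and the section trends 285°; the acute angle between them is β = 50°.
tan α = tan 39° × sin 50° = 0.8098 × 0.7660 = 0.6203
α = arctan(0.6203) = 31.81°

31.8°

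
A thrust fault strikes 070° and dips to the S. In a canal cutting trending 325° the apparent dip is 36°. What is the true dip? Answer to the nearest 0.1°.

36.9°

β = acute angle between strike 070° and section 325° = 75°.
tan(true dip) = tan 36° / sin 75° = 0.7522
true dip = arctan 0.7522 = 36.95°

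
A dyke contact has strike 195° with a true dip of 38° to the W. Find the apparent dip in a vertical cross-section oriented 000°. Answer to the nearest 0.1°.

11.4°

The section lies 15° from the strike.
tan(apparent dip) = tan 38° · sin 15° = 0.2022
α = arctan(0.2022) = 11.43°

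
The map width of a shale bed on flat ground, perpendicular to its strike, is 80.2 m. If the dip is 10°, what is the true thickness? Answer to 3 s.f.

True thickness t = w · sin(dip) = 80.2 × sin 10°
t = 80.2 × 0.1736 = 13.927 m

13.9 m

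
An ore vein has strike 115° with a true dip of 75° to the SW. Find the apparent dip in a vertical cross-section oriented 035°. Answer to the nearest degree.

The section lies 80° from the strike.
tan(apparent dip) = tan 75° · sin 80° = 3.6754
apparent dip = arctan 3.6754 = 74.78°

75°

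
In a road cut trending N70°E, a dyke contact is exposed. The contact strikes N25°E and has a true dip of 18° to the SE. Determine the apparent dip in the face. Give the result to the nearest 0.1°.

12.9°

The section lies 45° from the strike.
tan(apparent dip) = tan 18° · sin 45° = 0.2298
α = arctan(0.2298) = 12.94°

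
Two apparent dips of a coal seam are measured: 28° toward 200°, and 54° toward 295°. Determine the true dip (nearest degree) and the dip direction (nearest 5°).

true dip 57°, dip direction 270°

Each apparent-dip line lies in the plane. As unit vectors (x east, y north, z up), v₁ plunges 28°→200° and v₂ plunges 54°→295°.
n = v₁ × v₂ = (-0.788, -0.006, 0.517) (taken with n_z > 0).
True dip = arccos(n_z / |n|) = arccos(0.5486) = 56.7°.
Dip direction = azimuth of (n_x, n_y) = atan2(-0.788, -0.006) = 270°.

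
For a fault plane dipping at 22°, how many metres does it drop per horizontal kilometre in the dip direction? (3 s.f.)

drop per km = 1000 × tan 22° = 1000 × 0.4040

404 m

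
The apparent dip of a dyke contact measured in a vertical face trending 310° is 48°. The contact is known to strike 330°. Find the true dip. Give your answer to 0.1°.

72.9°

β = acute angle between strike 330° and section 310° = 20°.
tan(true dip) = tan 48° / sin 20° = 3.2472
true dip = arctan 3.2472 = 72.88°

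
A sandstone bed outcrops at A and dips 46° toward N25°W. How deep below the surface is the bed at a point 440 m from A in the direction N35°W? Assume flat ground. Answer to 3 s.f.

449 m

The hole lies 10° from the dip direction, so the down-dip offset is 440 × cos 10° = 433.32 m.
Depth = down-dip offset × tan(dip) = 433.32 × tan 46° = 433.32 × 1.0355
Depth = 448.71 m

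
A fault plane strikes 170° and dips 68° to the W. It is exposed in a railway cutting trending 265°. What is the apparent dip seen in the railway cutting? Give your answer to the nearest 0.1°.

67.9°

Angle between strike (170°) and section (265°): β = 85°.
tan α = tan 68° × sin 85° = 2.4751 × 0.9962 = 2.4657
α = arctan(2.4657) = 67.92°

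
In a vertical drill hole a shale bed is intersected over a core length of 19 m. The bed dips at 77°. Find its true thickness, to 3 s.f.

True thickness t = h · cos(dip) = 19 × cos 77°
t = 19 × 0.2250 = 4.274 m

4.27 m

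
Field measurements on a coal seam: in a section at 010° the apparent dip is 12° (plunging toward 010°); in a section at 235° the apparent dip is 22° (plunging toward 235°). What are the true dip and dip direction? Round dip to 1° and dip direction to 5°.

true dip 39°, dip direction 295°

Each apparent-dip line lies in the plane. As unit vectors (x east, y north, z up), v₁ plunges 12°→010° and v₂ plunges 22°→235°.
n = v₁ × v₂ = (-0.471, 0.222, 0.641) (taken with n_z > 0).
Dip δ = arctan(|n_h|/n_z) = arctan(0.521/0.641) = 39.1°.
Dip direction = atan2(-0.471, 0.222) = 295° (azimuth of n's horizontal projection).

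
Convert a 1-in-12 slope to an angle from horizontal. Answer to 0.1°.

4.8°

tan θ = 1/12 = 0.0833
θ = arctan(0.0833) = 4.76°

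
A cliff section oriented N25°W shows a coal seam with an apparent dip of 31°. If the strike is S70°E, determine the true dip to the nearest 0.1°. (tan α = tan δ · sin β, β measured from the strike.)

β = acute angle between strike S70°E and section N25°W = 45°.
tan δ = tan α / sin β = tan 31° / sin 45° = 0.6009 / 0.7071 = 0.8497
true dip = arctan 0.8497 = 40.36°

40.4°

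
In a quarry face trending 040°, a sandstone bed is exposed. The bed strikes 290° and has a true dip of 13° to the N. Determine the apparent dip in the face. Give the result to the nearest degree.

12°

The section lies 70° from the strike.
tan α = tan 13° × sin 70° = 0.2309 × 0.9397 = 0.2169
apparent dip = arctan 0.2169 = 12.24°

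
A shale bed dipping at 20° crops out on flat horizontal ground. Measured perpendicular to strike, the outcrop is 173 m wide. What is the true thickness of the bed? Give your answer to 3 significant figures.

True thickness t = w · sin(dip) = 173 × sin 20°
t = 173 × 0.3420 = 59.169 m

59.2 m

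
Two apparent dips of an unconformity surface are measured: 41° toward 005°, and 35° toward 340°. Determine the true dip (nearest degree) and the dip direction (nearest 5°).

true dip 42°, dip direction 020°

Each apparent-dip line lies in the plane. As unit vectors (x east, y north, z up), v₁ plunges 41°→005° and v₂ plunges 35°→340°.
Cross product v₁ × v₂ gives the pole to the plane: n ∝ (0.074, 0.222, 0.261).
tan δ = √(n_x²+n_y²)/n_z = 0.233/0.261, so δ = 41.8°.
The horizontal component of n points toward azimuth atan2(n_x, n_y) = 18°, the dip direction.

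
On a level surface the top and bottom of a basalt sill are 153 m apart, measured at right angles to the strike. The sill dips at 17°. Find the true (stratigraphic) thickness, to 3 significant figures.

44.7 m

True thickness t = w · sin(dip) = 153 × sin 17°
t = 153 × 0.2924 = 44.733 m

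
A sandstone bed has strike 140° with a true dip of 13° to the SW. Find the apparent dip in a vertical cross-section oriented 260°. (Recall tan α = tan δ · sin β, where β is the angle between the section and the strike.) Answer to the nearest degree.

The section lies 60° from the strike.
tan(apparent dip) = tan 13° · sin 60° = 0.1999
α = arctan(0.1999) = 11.31°

11°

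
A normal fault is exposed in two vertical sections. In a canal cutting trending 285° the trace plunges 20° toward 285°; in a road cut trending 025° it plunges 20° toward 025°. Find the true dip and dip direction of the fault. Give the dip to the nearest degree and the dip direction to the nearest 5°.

true dip 30°, dip direction 335°

The two traces are lines in the plane: v₁ = (sin 285°·cos 20°, cos 285°·cos 20°, −sin 20°), v₂ = (sin 25°·cos 20°, cos 25°·cos 20°, −sin 20°).
Cross product v₁ × v₂ gives the pole to the plane: n ∝ (-0.208, 0.446, 0.870).
tan δ = √(n_x²+n_y²)/n_z = 0.492/0.870, so δ = 29.5°.
Dip direction = azimuth of (n_x, n_y) = atan2(-0.208, 0.446) = 335°.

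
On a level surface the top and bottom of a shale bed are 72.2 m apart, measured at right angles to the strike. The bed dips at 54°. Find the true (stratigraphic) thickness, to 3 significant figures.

True thickness t = w · sin(dip) = 72.2 × sin 54°
t = 72.2 × 0.8090 = 58.411 m

58.4 m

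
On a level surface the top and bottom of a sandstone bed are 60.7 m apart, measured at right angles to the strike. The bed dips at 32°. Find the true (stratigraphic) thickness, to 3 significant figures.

32.2 m

True thickness t = w · sin(dip) = 60.7 × sin 32°
t = 60.7 × 0.5299 = 32.166 m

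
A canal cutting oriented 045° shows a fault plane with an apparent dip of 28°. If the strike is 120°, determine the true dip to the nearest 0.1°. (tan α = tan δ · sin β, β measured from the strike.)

The section is 75° from the strike.
tan(true dip) = tan 28° / sin 75° = 0.5505
δ = arctan(0.5505) = 28.83°

28.8°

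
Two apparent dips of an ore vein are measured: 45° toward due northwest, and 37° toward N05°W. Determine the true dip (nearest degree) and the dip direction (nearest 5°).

true dip 45°, dip direction 315°

Each apparent-dip line lies in the plane. As unit vectors (x east, y north, z up), v₁ plunges 45°→due northwest and v₂ plunges 37°→N05°W.
Cross product v₁ × v₂ gives the pole to the plane: n ∝ (-0.262, 0.252, 0.363).
True dip = arccos(n_z / |n|) = arccos(0.7070) = 45.0°.
The horizontal component of n points toward azimuth atan2(n_x, n_y) = 314°, the dip direction.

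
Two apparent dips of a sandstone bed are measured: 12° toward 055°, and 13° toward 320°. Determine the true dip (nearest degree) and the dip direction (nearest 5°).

Each apparent-dip line lies in the plane. As unit vectors (x east, y north, z up), v₁ plunges 12°→055° and v₂ plunges 13°→320°.
Cross product v₁ × v₂ gives the pole to the plane: n ∝ (0.029, 0.310, 0.949).
tan δ = √(n_x²+n_y²)/n_z = 0.312/0.949, so δ = 18.2°.
Dip direction = atan2(0.029, 0.310) = 5° (azimuth of n's horizontal projection).

true dip 18°, dip direction 005°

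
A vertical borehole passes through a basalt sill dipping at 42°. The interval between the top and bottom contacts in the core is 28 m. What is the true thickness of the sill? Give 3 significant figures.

20.8 m

True thickness t = h · cos(dip) = 28 × cos 42°
t = 28 × 0.7431 = 20.808 m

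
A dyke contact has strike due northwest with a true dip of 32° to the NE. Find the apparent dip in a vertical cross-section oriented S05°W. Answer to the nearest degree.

26°

The strike is due northwest and the section trends S05°W; the acute angle between them is β = 50°.
tan(apparent dip) = tan 32° · sin 50° = 0.4787
apparent dip = arctan 0.4787 = 25.58°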